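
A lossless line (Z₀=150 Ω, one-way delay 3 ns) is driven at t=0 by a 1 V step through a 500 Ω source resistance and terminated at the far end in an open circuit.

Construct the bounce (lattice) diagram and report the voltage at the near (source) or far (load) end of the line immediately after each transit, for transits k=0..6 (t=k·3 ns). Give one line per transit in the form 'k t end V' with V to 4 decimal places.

Γ_L=1.000000, Γ_S=0.538462; launch V₁=1·150/650=0.230769
k=0 src: V=0.2308
k=1 load: inc=0.230769, refl=0.230769·1.000000=0.2308; V=0.000000+0.230769+0.230769=0.4615
k=2 src: inc=0.230769, refl=0.230769·0.538462=0.1243; V=0.230769+0.230769+0.124260=0.5858
k=3 load: inc=0.124260, refl=0.124260·1.000000=0.1243; V=0.461538+0.124260+0.124260=0.7101
k=4 src: inc=0.124260, refl=0.124260·0.538462=0.0669; V=0.585799+0.124260+0.066909=0.7770
k=5 load: inc=0.066909, refl=0.066909·1.000000=0.0669; V=0.710059+0.066909+0.066909=0.8439
k=6 src: inc=0.066909, refl=0.066909·0.538462=0.0360; V=0.776969+0.066909+0.036028=0.8799

0 0 source 0.2308
1 3 load 0.4615
2 6 source 0.5858
3 9 load 0.7101
4 12 source 0.7770
5 15 load 0.8439
6 18 source 0.8799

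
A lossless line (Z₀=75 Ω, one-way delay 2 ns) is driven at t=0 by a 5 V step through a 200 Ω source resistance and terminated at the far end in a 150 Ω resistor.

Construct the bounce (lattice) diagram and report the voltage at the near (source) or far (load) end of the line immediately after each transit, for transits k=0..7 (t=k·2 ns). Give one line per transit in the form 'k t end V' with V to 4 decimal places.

Γ_L=0.333333, Γ_S=0.454545; launch V₁=5·75/275=1.363636
k=0 src: V=1.3636
k=1 load: inc=1.363636, refl=1.363636·0.333333=0.4545; V=0.000000+1.363636+0.454545=1.8182
k=2 src: inc=0.454545, refl=0.454545·0.454545=0.2066; V=1.363636+0.454545+0.206612=2.0248
k=3 load: inc=0.206612, refl=0.206612·0.333333=0.0689; V=1.818182+0.206612+0.068871=2.0937
k=4 src: inc=0.068871, refl=0.068871·0.454545=0.0313; V=2.024793+0.068871+0.031305=2.1250
k=5 load: inc=0.031305, refl=0.031305·0.333333=0.0104; V=2.093664+0.031305+0.010435=2.1354
k=6 src: inc=0.010435, refl=0.010435·0.454545=0.0047; V=2.124969+0.010435+0.004743=2.1401
k=7 load: inc=0.004743, refl=0.004743·0.333333=0.0016; V=2.135404+0.004743+0.001581=2.1417

0 0 source 1.3636
1 2 load 1.8182
2 4 source 2.0248
3 6 load 2.0937
4 8 source 2.1250
5 10 load 2.1354
6 12 source 2.1401
7 14 load 2.1417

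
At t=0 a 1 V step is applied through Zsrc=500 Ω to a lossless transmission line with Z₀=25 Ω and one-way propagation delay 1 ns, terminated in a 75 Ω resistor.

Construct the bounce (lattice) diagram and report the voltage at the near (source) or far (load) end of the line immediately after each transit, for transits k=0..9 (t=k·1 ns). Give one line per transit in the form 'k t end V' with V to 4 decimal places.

Γ_L=0.500000, Γ_S=0.904762; launch V₁=1·25/525=0.047619
k=0 src: V=0.0476
k=1 load: inc=0.047619, refl=0.047619·0.500000=0.0238; V=0.000000+0.047619+0.023810=0.0714
k=2 src: inc=0.023810, refl=0.023810·0.904762=0.0215; V=0.047619+0.023810+0.021542=0.0930
k=3 load: inc=0.021542, refl=0.021542·0.500000=0.0108; V=0.071429+0.021542+0.010771=0.1037
k=4 src: inc=0.010771, refl=0.010771·0.904762=0.0097; V=0.092971+0.010771+0.009745=0.1135
k=5 load: inc=0.009745, refl=0.009745·0.500000=0.0049; V=0.103741+0.009745+0.004873=0.1184
k=6 src: inc=0.004873, refl=0.004873·0.904762=0.0044; V=0.113487+0.004873+0.004409=0.1228
k=7 load: inc=0.004409, refl=0.004409·0.500000=0.0022; V=0.118359+0.004409+0.002204=0.1250
k=8 src: inc=0.002204, refl=0.002204·0.904762=0.0020; V=0.122768+0.002204+0.001994=0.1270
k=9 load: inc=0.001994, refl=0.001994·0.500000=0.0010; V=0.124972+0.001994+0.000997=0.1280

0 0 source 0.0476
1 1 load 0.0714
2 2 source 0.0930
3 3 load 0.1037
4 4 source 0.1135
5 5 load 0.1184
6 6 source 0.1228
7 7 load 0.1250
8 8 source 0.1270
9 9 load 0.1280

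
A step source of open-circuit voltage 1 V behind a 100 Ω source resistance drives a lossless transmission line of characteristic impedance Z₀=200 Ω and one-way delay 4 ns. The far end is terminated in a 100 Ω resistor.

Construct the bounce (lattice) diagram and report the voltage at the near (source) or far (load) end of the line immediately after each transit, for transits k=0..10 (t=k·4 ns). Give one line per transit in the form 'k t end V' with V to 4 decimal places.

Γ_L=-0.333333, Γ_S=-0.333333; launch V₁=1·200/300=0.666667
k=0 src: V=0.6667
k=1 load: inc=0.666667, refl=0.666667·-0.333333=-0.2222; V=0.000000+0.666667+-0.222222=0.4444
k=2 src: inc=-0.222222, refl=-0.222222·-0.333333=0.0741; V=0.666667+-0.222222+0.074074=0.5185
k=3 load: inc=0.074074, refl=0.074074·-0.333333=-0.0247; V=0.444444+0.074074+-0.024691=0.4938
k=4 src: inc=-0.024691, refl=-0.024691·-0.333333=0.0082; V=0.518519+-0.024691+0.008230=0.5021
k=5 load: inc=0.008230, refl=0.008230·-0.333333=-0.0027; V=0.493827+0.008230+-0.002743=0.4993
k=6 src: inc=-0.002743, refl=-0.002743·-0.333333=0.0009; V=0.502058+-0.002743+0.000914=0.5002
k=7 load: inc=0.000914, refl=0.000914·-0.333333=-0.0003; V=0.499314+0.000914+-0.000305=0.4999
k=8 src: inc=-0.000305, refl=-0.000305·-0.333333=0.0001; V=0.500229+-0.000305+0.000102=0.5000
k=9 load: inc=0.000102, refl=0.000102·-0.333333=-0.0000; V=0.499924+0.000102+-0.000034=0.5000
k=10 src: inc=-0.000034, refl=-0.000034·-0.333333=0.0000; V=0.500025+-0.000034+0.000011=0.5000

0 0 source 0.6667
1 4 load 0.4444
2 8 source 0.5185
3 12 load 0.4938
4 16 source 0.5021
5 20 load 0.4993
6 24 source 0.5002
7 28 load 0.4999
8 32 source 0.5000
9 36 load 0.5000
10 40 source 0.5000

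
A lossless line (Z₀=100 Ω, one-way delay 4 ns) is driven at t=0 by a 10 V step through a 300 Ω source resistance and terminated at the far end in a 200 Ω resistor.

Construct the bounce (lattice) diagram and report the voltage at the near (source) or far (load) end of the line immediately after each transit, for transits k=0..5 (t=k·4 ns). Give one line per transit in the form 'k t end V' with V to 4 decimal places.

0 0 source 2.5000
1 4 load 3.3333
2 8 source 3.7500
3 12 load 3.8889
4 16 source 3.9583
5 20 load 3.9815

Γ_L=0.333333, Γ_S=0.500000; launch V₁=10·100/400=2.500000
k=0 src: V=2.5000
k=1 load: inc=2.500000, refl=2.500000·0.333333=0.8333; V=0.000000+2.500000+0.833333=3.3333
k=2 src: inc=0.833333, refl=0.833333·0.500000=0.4167; V=2.500000+0.833333+0.416667=3.7500
k=3 load: inc=0.416667, refl=0.416667·0.333333=0.1389; V=3.333333+0.416667+0.138889=3.8889
k=4 src: inc=0.138889, refl=0.138889·0.500000=0.0694; V=3.750000+0.138889+0.069444=3.9583
k=5 load: inc=0.069444, refl=0.069444·0.333333=0.0231; V=3.888889+0.069444+0.023148=3.9815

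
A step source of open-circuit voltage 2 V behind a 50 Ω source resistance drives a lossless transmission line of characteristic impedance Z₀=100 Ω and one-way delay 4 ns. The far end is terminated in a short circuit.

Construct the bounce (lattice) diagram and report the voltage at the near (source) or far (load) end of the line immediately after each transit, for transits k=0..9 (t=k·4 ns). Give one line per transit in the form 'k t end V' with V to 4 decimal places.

0 0 source 1.3333
1 4 load 0.0000
2 8 source 0.4444
3 12 load 0.0000
4 16 source 0.1481
5 20 load 0.0000
6 24 source 0.0494
7 28 load 0.0000
8 32 source 0.0165
9 36 load 0.0000

Γ_L=-1.000000, Γ_S=-0.333333; launch V₁=2·100/150=1.333333
k=0 src: V=1.3333
k=1 load: inc=1.333333, refl=1.333333·-1.000000=-1.3333; V=0.000000+1.333333+-1.333333=0.0000
k=2 src: inc=-1.333333, refl=-1.333333·-0.333333=0.4444; V=1.333333+-1.333333+0.444444=0.4444
k=3 load: inc=0.444444, refl=0.444444·-1.000000=-0.4444; V=0.000000+0.444444+-0.444444=0.0000
k=4 src: inc=-0.444444, refl=-0.444444·-0.333333=0.1481; V=0.444444+-0.444444+0.148148=0.1481
k=5 load: inc=0.148148, refl=0.148148·-1.000000=-0.1481; V=0.000000+0.148148+-0.148148=0.0000
k=6 src: inc=-0.148148, refl=-0.148148·-0.333333=0.0494; V=0.148148+-0.148148+0.049383=0.0494
k=7 load: inc=0.049383, refl=0.049383·-1.000000=-0.0494; V=0.000000+0.049383+-0.049383=0.0000
k=8 src: inc=-0.049383, refl=-0.049383·-0.333333=0.0165; V=0.049383+-0.049383+0.016461=0.0165
k=9 load: inc=0.016461, refl=0.016461·-1.000000=-0.0165; V=0.000000+0.016461+-0.016461=0.0000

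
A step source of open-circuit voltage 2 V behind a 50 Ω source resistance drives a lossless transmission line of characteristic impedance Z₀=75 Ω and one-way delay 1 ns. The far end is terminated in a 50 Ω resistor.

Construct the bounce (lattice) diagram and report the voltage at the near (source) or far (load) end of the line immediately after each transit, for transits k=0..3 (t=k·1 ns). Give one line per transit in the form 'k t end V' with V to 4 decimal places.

Γ_L=-0.200000, Γ_S=-0.200000; launch V₁=2·75/125=1.200000
k=0 src: V=1.2000
k=1 load: inc=1.200000, refl=1.200000·-0.200000=-0.2400; V=0.000000+1.200000+-0.240000=0.9600
k=2 src: inc=-0.240000, refl=-0.240000·-0.200000=0.0480; V=1.200000+-0.240000+0.048000=1.0080
k=3 load: inc=0.048000, refl=0.048000·-0.200000=-0.0096; V=0.960000+0.048000+-0.009600=0.9984

0 0 source 1.2000
1 1 load 0.9600
2 2 source 1.0080
3 3 load 0.9984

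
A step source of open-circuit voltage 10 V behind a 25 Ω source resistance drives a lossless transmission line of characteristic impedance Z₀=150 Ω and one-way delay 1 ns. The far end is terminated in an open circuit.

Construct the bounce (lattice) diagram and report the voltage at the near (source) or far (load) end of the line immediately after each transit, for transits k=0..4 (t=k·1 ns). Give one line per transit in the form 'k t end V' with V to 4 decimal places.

0 0 source 8.5714
1 1 load 17.1429
2 2 source 11.0204
3 3 load 4.8980
4 4 source 9.2711

Γ_L=1.000000, Γ_S=-0.714286; launch V₁=10·150/175=8.571429
k=0 src: V=8.5714
k=1 load: inc=8.571429, refl=8.571429·1.000000=8.5714; V=0.000000+8.571429+8.571429=17.1429
k=2 src: inc=8.571429, refl=8.571429·-0.714286=-6.1224; V=8.571429+8.571429+-6.122449=11.0204
k=3 load: inc=-6.122449, refl=-6.122449·1.000000=-6.1224; V=17.142857+-6.122449+-6.122449=4.8980
k=4 src: inc=-6.122449, refl=-6.122449·-0.714286=4.3732; V=11.020408+-6.122449+4.373178=9.2711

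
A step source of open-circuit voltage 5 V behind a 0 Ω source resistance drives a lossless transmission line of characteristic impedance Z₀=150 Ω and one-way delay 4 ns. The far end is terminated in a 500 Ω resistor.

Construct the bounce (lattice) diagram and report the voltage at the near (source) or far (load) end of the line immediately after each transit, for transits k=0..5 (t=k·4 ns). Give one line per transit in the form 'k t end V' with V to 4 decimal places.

0 0 source 5.0000
1 4 load 7.6923
2 8 source 5.0000
3 12 load 3.5503
4 16 source 5.0000
5 20 load 5.7806

Γ_L=0.538462, Γ_S=-1.000000; launch V₁=5·150/150=5.000000
k=0 src: V=5.0000
k=1 load: inc=5.000000, refl=5.000000·0.538462=2.6923; V=0.000000+5.000000+2.692308=7.6923
k=2 src: inc=2.692308, refl=2.692308·-1.000000=-2.6923; V=5.000000+2.692308+-2.692308=5.0000
k=3 load: inc=-2.692308, refl=-2.692308·0.538462=-1.4497; V=7.692308+-2.692308+-1.449704=3.5503
k=4 src: inc=-1.449704, refl=-1.449704·-1.000000=1.4497; V=5.000000+-1.449704+1.449704=5.0000
k=5 load: inc=1.449704, refl=1.449704·0.538462=0.7806; V=3.550296+1.449704+0.780610=5.7806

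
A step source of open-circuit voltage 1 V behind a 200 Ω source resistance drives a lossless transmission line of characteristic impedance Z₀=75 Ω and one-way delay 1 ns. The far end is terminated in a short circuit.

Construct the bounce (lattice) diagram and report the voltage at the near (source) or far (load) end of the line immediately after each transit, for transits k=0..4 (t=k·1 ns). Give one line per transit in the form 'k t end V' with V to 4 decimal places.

0 0 source 0.2727
1 1 load 0.0000
2 2 source -0.1240
3 3 load 0.0000
4 4 source 0.0563

Γ_L=-1.000000, Γ_S=0.454545; launch V₁=1·75/275=0.272727
k=0 src: V=0.2727
k=1 load: inc=0.272727, refl=0.272727·-1.000000=-0.2727; V=0.000000+0.272727+-0.272727=0.0000
k=2 src: inc=-0.272727, refl=-0.272727·0.454545=-0.1240; V=0.272727+-0.272727+-0.123967=-0.1240
k=3 load: inc=-0.123967, refl=-0.123967·-1.000000=0.1240; V=0.000000+-0.123967+0.123967=0.0000
k=4 src: inc=0.123967, refl=0.123967·0.454545=0.0563; V=-0.123967+0.123967+0.056349=0.0563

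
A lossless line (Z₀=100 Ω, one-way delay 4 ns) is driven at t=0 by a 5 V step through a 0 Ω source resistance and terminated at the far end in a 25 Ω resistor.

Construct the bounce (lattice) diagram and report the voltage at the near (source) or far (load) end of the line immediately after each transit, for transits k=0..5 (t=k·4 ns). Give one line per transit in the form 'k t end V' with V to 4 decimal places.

Γ_L=-0.600000, Γ_S=-1.000000; launch V₁=5·100/100=5.000000
k=0 src: V=5.0000
k=1 load: inc=5.000000, refl=5.000000·-0.600000=-3.0000; V=0.000000+5.000000+-3.000000=2.0000
k=2 src: inc=-3.000000, refl=-3.000000·-1.000000=3.0000; V=5.000000+-3.000000+3.000000=5.0000
k=3 load: inc=3.000000, refl=3.000000·-0.600000=-1.8000; V=2.000000+3.000000+-1.800000=3.2000
k=4 src: inc=-1.800000, refl=-1.800000·-1.000000=1.8000; V=5.000000+-1.800000+1.800000=5.0000
k=5 load: inc=1.800000, refl=1.800000·-0.600000=-1.0800; V=3.200000+1.800000+-1.080000=3.9200

0 0 source 5.0000
1 4 load 2.0000
2 8 source 5.0000
3 12 load 3.2000
4 16 source 5.0000
5 20 load 3.9200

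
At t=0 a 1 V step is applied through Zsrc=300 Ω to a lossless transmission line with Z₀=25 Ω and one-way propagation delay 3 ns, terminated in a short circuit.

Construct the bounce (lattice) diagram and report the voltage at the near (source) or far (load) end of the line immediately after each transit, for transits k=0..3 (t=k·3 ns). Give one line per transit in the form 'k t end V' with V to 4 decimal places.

0 0 source 0.0769
1 3 load 0.0000
2 6 source -0.0651
3 9 load 0.0000

Γ_L=-1.000000, Γ_S=0.846154; launch V₁=1·25/325=0.076923
k=0 src: V=0.0769
k=1 load: inc=0.076923, refl=0.076923·-1.000000=-0.0769; V=0.000000+0.076923+-0.076923=0.0000
k=2 src: inc=-0.076923, refl=-0.076923·0.846154=-0.0651; V=0.076923+-0.076923+-0.065089=-0.0651
k=3 load: inc=-0.065089, refl=-0.065089·-1.000000=0.0651; V=0.000000+-0.065089+0.065089=0.0000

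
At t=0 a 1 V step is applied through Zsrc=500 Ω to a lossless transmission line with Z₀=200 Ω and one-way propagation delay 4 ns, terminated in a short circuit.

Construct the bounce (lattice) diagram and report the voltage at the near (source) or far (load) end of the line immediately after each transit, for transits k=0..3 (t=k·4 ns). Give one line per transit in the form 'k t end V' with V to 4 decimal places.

Γ_L=-1.000000, Γ_S=0.428571; launch V₁=1·200/700=0.285714
k=0 src: V=0.2857
k=1 load: inc=0.285714, refl=0.285714·-1.000000=-0.2857; V=0.000000+0.285714+-0.285714=0.0000
k=2 src: inc=-0.285714, refl=-0.285714·0.428571=-0.1224; V=0.285714+-0.285714+-0.122449=-0.1224
k=3 load: inc=-0.122449, refl=-0.122449·-1.000000=0.1224; V=0.000000+-0.122449+0.122449=0.0000

0 0 source 0.2857
1 4 load 0.0000
2 8 source -0.1224
3 12 load 0.0000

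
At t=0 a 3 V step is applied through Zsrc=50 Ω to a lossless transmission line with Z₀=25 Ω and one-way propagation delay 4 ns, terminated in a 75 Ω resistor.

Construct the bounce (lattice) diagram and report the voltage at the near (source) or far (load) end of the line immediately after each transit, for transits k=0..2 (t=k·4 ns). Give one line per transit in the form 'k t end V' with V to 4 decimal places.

Γ_L=0.500000, Γ_S=0.333333; launch V₁=3·25/75=1.000000
k=0 src: V=1.0000
k=1 load: inc=1.000000, refl=1.000000·0.500000=0.5000; V=0.000000+1.000000+0.500000=1.5000
k=2 src: inc=0.500000, refl=0.500000·0.333333=0.1667; V=1.000000+0.500000+0.166667=1.6667

0 0 source 1.0000
1 4 load 1.5000
2 8 source 1.6667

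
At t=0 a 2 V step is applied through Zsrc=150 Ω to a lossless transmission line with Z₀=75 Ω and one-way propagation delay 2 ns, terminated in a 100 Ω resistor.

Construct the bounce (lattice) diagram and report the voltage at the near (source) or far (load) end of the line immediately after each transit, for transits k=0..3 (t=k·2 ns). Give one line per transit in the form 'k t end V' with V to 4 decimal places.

Γ_L=0.142857, Γ_S=0.333333; launch V₁=2·75/225=0.666667
k=0 src: V=0.6667
k=1 load: inc=0.666667, refl=0.666667·0.142857=0.0952; V=0.000000+0.666667+0.095238=0.7619
k=2 src: inc=0.095238, refl=0.095238·0.333333=0.0317; V=0.666667+0.095238+0.031746=0.7937
k=3 load: inc=0.031746, refl=0.031746·0.142857=0.0045; V=0.761905+0.031746+0.004535=0.7982

0 0 source 0.6667
1 2 load 0.7619
2 4 source 0.7937
3 6 load 0.7982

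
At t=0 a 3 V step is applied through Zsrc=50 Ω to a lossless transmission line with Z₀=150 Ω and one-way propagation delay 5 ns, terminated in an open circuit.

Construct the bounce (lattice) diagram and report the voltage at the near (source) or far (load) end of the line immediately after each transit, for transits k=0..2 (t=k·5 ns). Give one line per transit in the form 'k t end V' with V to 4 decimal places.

0 0 source 2.2500
1 5 load 4.5000
2 10 source 3.3750

Γ_L=1.000000, Γ_S=-0.500000; launch V₁=3·150/200=2.250000
k=0 src: V=2.2500
k=1 load: inc=2.250000, refl=2.250000·1.000000=2.2500; V=0.000000+2.250000+2.250000=4.5000
k=2 src: inc=2.250000, refl=2.250000·-0.500000=-1.1250; V=2.250000+2.250000+-1.125000=3.3750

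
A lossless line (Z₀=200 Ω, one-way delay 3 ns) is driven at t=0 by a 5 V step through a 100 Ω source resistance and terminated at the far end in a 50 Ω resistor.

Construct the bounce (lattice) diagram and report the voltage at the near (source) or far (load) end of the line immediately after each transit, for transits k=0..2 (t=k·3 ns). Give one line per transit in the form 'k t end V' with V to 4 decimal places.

0 0 source 3.3333
1 3 load 1.3333
2 6 source 2.0000

Γ_L=-0.600000, Γ_S=-0.333333; launch V₁=5·200/300=3.333333
k=0 src: V=3.3333
k=1 load: inc=3.333333, refl=3.333333·-0.600000=-2.0000; V=0.000000+3.333333+-2.000000=1.3333
k=2 src: inc=-2.000000, refl=-2.000000·-0.333333=0.6667; V=3.333333+-2.000000+0.666667=2.0000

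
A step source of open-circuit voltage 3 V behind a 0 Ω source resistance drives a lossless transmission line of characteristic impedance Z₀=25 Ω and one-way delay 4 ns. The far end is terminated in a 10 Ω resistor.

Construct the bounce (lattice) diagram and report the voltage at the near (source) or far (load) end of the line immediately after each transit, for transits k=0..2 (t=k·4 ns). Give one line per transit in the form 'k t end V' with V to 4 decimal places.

Γ_L=-0.428571, Γ_S=-1.000000; launch V₁=3·25/25=3.000000
k=0 src: V=3.0000
k=1 load: inc=3.000000, refl=3.000000·-0.428571=-1.2857; V=0.000000+3.000000+-1.285714=1.7143
k=2 src: inc=-1.285714, refl=-1.285714·-1.000000=1.2857; V=3.000000+-1.285714+1.285714=3.0000

0 0 source 3.0000
1 4 load 1.7143
2 8 source 3.0000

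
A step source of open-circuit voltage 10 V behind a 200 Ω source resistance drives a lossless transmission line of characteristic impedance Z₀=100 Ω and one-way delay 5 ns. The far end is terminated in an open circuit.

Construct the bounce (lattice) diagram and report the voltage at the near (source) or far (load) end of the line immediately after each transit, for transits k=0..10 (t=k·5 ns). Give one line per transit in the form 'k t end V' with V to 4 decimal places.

Γ_L=1.000000, Γ_S=0.333333; launch V₁=10·100/300=3.333333
k=0 src: V=3.3333
k=1 load: inc=3.333333, refl=3.333333·1.000000=3.3333; V=0.000000+3.333333+3.333333=6.6667
k=2 src: inc=3.333333, refl=3.333333·0.333333=1.1111; V=3.333333+3.333333+1.111111=7.7778
k=3 load: inc=1.111111, refl=1.111111·1.000000=1.1111; V=6.666667+1.111111+1.111111=8.8889
k=4 src: inc=1.111111, refl=1.111111·0.333333=0.3704; V=7.777778+1.111111+0.370370=9.2593
k=5 load: inc=0.370370, refl=0.370370·1.000000=0.3704; V=8.888889+0.370370+0.370370=9.6296
k=6 src: inc=0.370370, refl=0.370370·0.333333=0.1235; V=9.259259+0.370370+0.123457=9.7531
k=7 load: inc=0.123457, refl=0.123457·1.000000=0.1235; V=9.629630+0.123457+0.123457=9.8765
k=8 src: inc=0.123457, refl=0.123457·0.333333=0.0412; V=9.753086+0.123457+0.041152=9.9177
k=9 load: inc=0.041152, refl=0.041152·1.000000=0.0412; V=9.876543+0.041152+0.041152=9.9588
k=10 src: inc=0.041152, refl=0.041152·0.333333=0.0137; V=9.917695+0.041152+0.013717=9.9726

0 0 source 3.3333
1 5 load 6.6667
2 10 source 7.7778
3 15 load 8.8889
4 20 source 9.2593
5 25 load 9.6296
6 30 source 9.7531
7 35 load 9.8765
8 40 source 9.9177
9 45 load 9.9588
10 50 source 9.9726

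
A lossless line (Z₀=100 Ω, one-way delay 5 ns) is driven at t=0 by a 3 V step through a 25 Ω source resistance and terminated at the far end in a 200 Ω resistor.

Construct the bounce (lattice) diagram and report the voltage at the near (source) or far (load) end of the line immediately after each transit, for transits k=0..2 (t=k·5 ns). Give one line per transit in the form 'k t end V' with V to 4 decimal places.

0 0 source 2.4000
1 5 load 3.2000
2 10 source 2.7200

Γ_L=0.333333, Γ_S=-0.600000; launch V₁=3·100/125=2.400000
k=0 src: V=2.4000
k=1 load: inc=2.400000, refl=2.400000·0.333333=0.8000; V=0.000000+2.400000+0.800000=3.2000
k=2 src: inc=0.800000, refl=0.800000·-0.600000=-0.4800; V=2.400000+0.800000+-0.480000=2.7200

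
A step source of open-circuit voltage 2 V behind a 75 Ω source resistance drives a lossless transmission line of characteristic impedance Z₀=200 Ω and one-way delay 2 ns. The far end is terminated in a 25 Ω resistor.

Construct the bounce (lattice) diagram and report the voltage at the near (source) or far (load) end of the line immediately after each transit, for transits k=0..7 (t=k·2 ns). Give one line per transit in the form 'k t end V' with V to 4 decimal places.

Γ_L=-0.777778, Γ_S=-0.454545; launch V₁=2·200/275=1.454545
k=0 src: V=1.4545
k=1 load: inc=1.454545, refl=1.454545·-0.777778=-1.1313; V=0.000000+1.454545+-1.131313=0.3232
k=2 src: inc=-1.131313, refl=-1.131313·-0.454545=0.5142; V=1.454545+-1.131313+0.514233=0.8375
k=3 load: inc=0.514233, refl=0.514233·-0.777778=-0.4000; V=0.323232+0.514233+-0.399959=0.4375
k=4 src: inc=-0.399959, refl=-0.399959·-0.454545=0.1818; V=0.837466+-0.399959+0.181800=0.6193
k=5 load: inc=0.181800, refl=0.181800·-0.777778=-0.1414; V=0.437506+0.181800+-0.141400=0.4779
k=6 src: inc=-0.141400, refl=-0.141400·-0.454545=0.0643; V=0.619306+-0.141400+0.064273=0.5422
k=7 load: inc=0.064273, refl=0.064273·-0.777778=-0.0500; V=0.477906+0.064273+-0.049990=0.4922

0 0 source 1.4545
1 2 load 0.3232
2 4 source 0.8375
3 6 load 0.4375
4 8 source 0.6193
5 10 load 0.4779
6 12 source 0.5422
7 14 load 0.4922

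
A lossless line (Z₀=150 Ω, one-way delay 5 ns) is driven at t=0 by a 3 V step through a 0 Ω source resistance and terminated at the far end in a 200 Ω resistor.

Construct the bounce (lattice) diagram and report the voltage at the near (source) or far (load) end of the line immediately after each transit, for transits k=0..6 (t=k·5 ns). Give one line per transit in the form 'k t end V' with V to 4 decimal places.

Γ_L=0.142857, Γ_S=-1.000000; launch V₁=3·150/150=3.000000
k=0 src: V=3.0000
k=1 load: inc=3.000000, refl=3.000000·0.142857=0.4286; V=0.000000+3.000000+0.428571=3.4286
k=2 src: inc=0.428571, refl=0.428571·-1.000000=-0.4286; V=3.000000+0.428571+-0.428571=3.0000
k=3 load: inc=-0.428571, refl=-0.428571·0.142857=-0.0612; V=3.428571+-0.428571+-0.061224=2.9388
k=4 src: inc=-0.061224, refl=-0.061224·-1.000000=0.0612; V=3.000000+-0.061224+0.061224=3.0000
k=5 load: inc=0.061224, refl=0.061224·0.142857=0.0087; V=2.938776+0.061224+0.008746=3.0087
k=6 src: inc=0.008746, refl=0.008746·-1.000000=-0.0087; V=3.000000+0.008746+-0.008746=3.0000

0 0 source 3.0000
1 5 load 3.4286
2 10 source 3.0000
3 15 load 2.9388
4 20 source 3.0000
5 25 load 3.0087
6 30 source 3.0000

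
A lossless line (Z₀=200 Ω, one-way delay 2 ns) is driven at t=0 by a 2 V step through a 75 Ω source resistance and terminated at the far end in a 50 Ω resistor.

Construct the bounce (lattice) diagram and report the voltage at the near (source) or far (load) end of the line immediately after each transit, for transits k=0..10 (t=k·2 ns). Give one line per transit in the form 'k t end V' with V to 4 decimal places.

Γ_L=-0.600000, Γ_S=-0.454545; launch V₁=2·200/275=1.454545
k=0 src: V=1.4545
k=1 load: inc=1.454545, refl=1.454545·-0.600000=-0.8727; V=0.000000+1.454545+-0.872727=0.5818
k=2 src: inc=-0.872727, refl=-0.872727·-0.454545=0.3967; V=1.454545+-0.872727+0.396694=0.9785
k=3 load: inc=0.396694, refl=0.396694·-0.600000=-0.2380; V=0.581818+0.396694+-0.238017=0.7405
k=4 src: inc=-0.238017, refl=-0.238017·-0.454545=0.1082; V=0.978512+-0.238017+0.108189=0.8487
k=5 load: inc=0.108189, refl=0.108189·-0.600000=-0.0649; V=0.740496+0.108189+-0.064914=0.7838
k=6 src: inc=-0.064914, refl=-0.064914·-0.454545=0.0295; V=0.848685+-0.064914+0.029506=0.8133
k=7 load: inc=0.029506, refl=0.029506·-0.600000=-0.0177; V=0.783772+0.029506+-0.017704=0.7956
k=8 src: inc=-0.017704, refl=-0.017704·-0.454545=0.0080; V=0.813278+-0.017704+0.008047=0.8036
k=9 load: inc=0.008047, refl=0.008047·-0.600000=-0.0048; V=0.795574+0.008047+-0.004828=0.7988
k=10 src: inc=-0.004828, refl=-0.004828·-0.454545=0.0022; V=0.803621+-0.004828+0.002195=0.8010

0 0 source 1.4545
1 2 load 0.5818
2 4 source 0.9785
3 6 load 0.7405
4 8 source 0.8487
5 10 load 0.7838
6 12 source 0.8133
7 14 load 0.7956
8 16 source 0.8036
9 18 load 0.7988
10 20 source 0.8010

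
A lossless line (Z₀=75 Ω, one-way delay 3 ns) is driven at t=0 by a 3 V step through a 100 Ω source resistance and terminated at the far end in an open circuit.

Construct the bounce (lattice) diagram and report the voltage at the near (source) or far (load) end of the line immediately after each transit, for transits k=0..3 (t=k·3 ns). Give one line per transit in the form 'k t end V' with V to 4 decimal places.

0 0 source 1.2857
1 3 load 2.5714
2 6 source 2.7551
3 9 load 2.9388

Γ_L=1.000000, Γ_S=0.142857; launch V₁=3·75/175=1.285714
k=0 src: V=1.2857
k=1 load: inc=1.285714, refl=1.285714·1.000000=1.2857; V=0.000000+1.285714+1.285714=2.5714
k=2 src: inc=1.285714, refl=1.285714·0.142857=0.1837; V=1.285714+1.285714+0.183673=2.7551
k=3 load: inc=0.183673, refl=0.183673·1.000000=0.1837; V=2.571429+0.183673+0.183673=2.9388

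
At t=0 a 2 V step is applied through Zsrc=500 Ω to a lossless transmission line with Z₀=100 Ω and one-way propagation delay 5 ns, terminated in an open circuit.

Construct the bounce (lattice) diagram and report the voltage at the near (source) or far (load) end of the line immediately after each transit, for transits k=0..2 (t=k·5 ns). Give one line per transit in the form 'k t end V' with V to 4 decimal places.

Γ_L=1.000000, Γ_S=0.666667; launch V₁=2·100/600=0.333333
k=0 src: V=0.3333
k=1 load: inc=0.333333, refl=0.333333·1.000000=0.3333; V=0.000000+0.333333+0.333333=0.6667
k=2 src: inc=0.333333, refl=0.333333·0.666667=0.2222; V=0.333333+0.333333+0.222222=0.8889

0 0 source 0.3333
1 5 load 0.6667
2 10 source 0.8889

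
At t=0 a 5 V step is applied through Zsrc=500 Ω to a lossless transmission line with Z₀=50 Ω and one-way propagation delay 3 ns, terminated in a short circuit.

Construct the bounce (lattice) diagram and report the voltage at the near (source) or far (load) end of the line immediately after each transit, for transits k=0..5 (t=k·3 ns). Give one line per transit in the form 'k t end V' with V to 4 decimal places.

Γ_L=-1.000000, Γ_S=0.818182; launch V₁=5·50/550=0.454545
k=0 src: V=0.4545
k=1 load: inc=0.454545, refl=0.454545·-1.000000=-0.4545; V=0.000000+0.454545+-0.454545=0.0000
k=2 src: inc=-0.454545, refl=-0.454545·0.818182=-0.3719; V=0.454545+-0.454545+-0.371901=-0.3719
k=3 load: inc=-0.371901, refl=-0.371901·-1.000000=0.3719; V=0.000000+-0.371901+0.371901=0.0000
k=4 src: inc=0.371901, refl=0.371901·0.818182=0.3043; V=-0.371901+0.371901+0.304282=0.3043
k=5 load: inc=0.304282, refl=0.304282·-1.000000=-0.3043; V=0.000000+0.304282+-0.304282=0.0000

0 0 source 0.4545
1 3 load 0.0000
2 6 source -0.3719
3 9 load 0.0000
4 12 source 0.3043
5 15 load 0.0000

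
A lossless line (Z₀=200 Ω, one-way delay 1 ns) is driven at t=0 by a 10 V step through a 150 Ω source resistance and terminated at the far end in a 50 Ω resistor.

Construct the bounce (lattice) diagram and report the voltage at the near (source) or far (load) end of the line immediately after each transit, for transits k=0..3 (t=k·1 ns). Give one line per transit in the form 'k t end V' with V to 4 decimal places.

Γ_L=-0.600000, Γ_S=-0.142857; launch V₁=10·200/350=5.714286
k=0 src: V=5.7143
k=1 load: inc=5.714286, refl=5.714286·-0.600000=-3.4286; V=0.000000+5.714286+-3.428571=2.2857
k=2 src: inc=-3.428571, refl=-3.428571·-0.142857=0.4898; V=5.714286+-3.428571+0.489796=2.7755
k=3 load: inc=0.489796, refl=0.489796·-0.600000=-0.2939; V=2.285714+0.489796+-0.293878=2.4816

0 0 source 5.7143
1 1 load 2.2857
2 2 source 2.7755
3 3 load 2.4816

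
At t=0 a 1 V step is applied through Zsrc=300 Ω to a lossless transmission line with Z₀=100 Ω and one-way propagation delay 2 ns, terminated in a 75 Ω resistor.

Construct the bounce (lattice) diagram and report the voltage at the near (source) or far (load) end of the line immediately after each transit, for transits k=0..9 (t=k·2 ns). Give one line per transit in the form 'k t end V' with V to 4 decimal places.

Γ_L=-0.142857, Γ_S=0.500000; launch V₁=1·100/400=0.250000
k=0 src: V=0.2500
k=1 load: inc=0.250000, refl=0.250000·-0.142857=-0.0357; V=0.000000+0.250000+-0.035714=0.2143
k=2 src: inc=-0.035714, refl=-0.035714·0.500000=-0.0179; V=0.250000+-0.035714+-0.017857=0.1964
k=3 load: inc=-0.017857, refl=-0.017857·-0.142857=0.0026; V=0.214286+-0.017857+0.002551=0.1990
k=4 src: inc=0.002551, refl=0.002551·0.500000=0.0013; V=0.196429+0.002551+0.001276=0.2003
k=5 load: inc=0.001276, refl=0.001276·-0.142857=-0.0002; V=0.198980+0.001276+-0.000182=0.2001
k=6 src: inc=-0.000182, refl=-0.000182·0.500000=-0.0001; V=0.200255+-0.000182+-0.000091=0.2000
k=7 load: inc=-0.000091, refl=-0.000091·-0.142857=0.0000; V=0.200073+-0.000091+0.000013=0.2000
k=8 src: inc=0.000013, refl=0.000013·0.500000=0.0000; V=0.199982+0.000013+0.000007=0.2000
k=9 load: inc=0.000007, refl=0.000007·-0.142857=-0.0000; V=0.199995+0.000007+-0.000001=0.2000

0 0 source 0.2500
1 2 load 0.2143
2 4 source 0.1964
3 6 load 0.1990
4 8 source 0.2003
5 10 load 0.2001
6 12 source 0.2000
7 14 load 0.2000
8 16 source 0.2000
9 18 load 0.2000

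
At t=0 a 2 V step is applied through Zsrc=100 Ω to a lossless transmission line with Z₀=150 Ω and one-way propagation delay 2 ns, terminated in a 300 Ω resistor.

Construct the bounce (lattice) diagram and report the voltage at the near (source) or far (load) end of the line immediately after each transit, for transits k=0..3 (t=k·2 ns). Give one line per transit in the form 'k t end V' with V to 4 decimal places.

Γ_L=0.333333, Γ_S=-0.200000; launch V₁=2·150/250=1.200000
k=0 src: V=1.2000
k=1 load: inc=1.200000, refl=1.200000·0.333333=0.4000; V=0.000000+1.200000+0.400000=1.6000
k=2 src: inc=0.400000, refl=0.400000·-0.200000=-0.0800; V=1.200000+0.400000+-0.080000=1.5200
k=3 load: inc=-0.080000, refl=-0.080000·0.333333=-0.0267; V=1.600000+-0.080000+-0.026667=1.4933

0 0 source 1.2000
1 2 load 1.6000
2 4 source 1.5200
3 6 load 1.4933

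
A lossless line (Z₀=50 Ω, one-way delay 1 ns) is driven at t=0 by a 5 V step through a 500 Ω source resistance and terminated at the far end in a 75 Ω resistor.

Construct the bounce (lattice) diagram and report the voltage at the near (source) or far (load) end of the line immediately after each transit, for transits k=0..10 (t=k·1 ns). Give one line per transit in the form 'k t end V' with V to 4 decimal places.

0 0 source 0.4545
1 1 load 0.5455
2 2 source 0.6198
3 3 load 0.6347
4 4 source 0.6469
5 5 load 0.6493
6 6 source 0.6513
7 7 load 0.6517
8 8 source 0.6520
9 9 load 0.6521
10 10 source 0.6522

Γ_L=0.200000, Γ_S=0.818182; launch V₁=5·50/550=0.454545
k=0 src: V=0.4545
k=1 load: inc=0.454545, refl=0.454545·0.200000=0.0909; V=0.000000+0.454545+0.090909=0.5455
k=2 src: inc=0.090909, refl=0.090909·0.818182=0.0744; V=0.454545+0.090909+0.074380=0.6198
k=3 load: inc=0.074380, refl=0.074380·0.200000=0.0149; V=0.545455+0.074380+0.014876=0.6347
k=4 src: inc=0.014876, refl=0.014876·0.818182=0.0122; V=0.619835+0.014876+0.012171=0.6469
k=5 load: inc=0.012171, refl=0.012171·0.200000=0.0024; V=0.634711+0.012171+0.002434=0.6493
k=6 src: inc=0.002434, refl=0.002434·0.818182=0.0020; V=0.646882+0.002434+0.001992=0.6513
k=7 load: inc=0.001992, refl=0.001992·0.200000=0.0004; V=0.649316+0.001992+0.000398=0.6517
k=8 src: inc=0.000398, refl=0.000398·0.818182=0.0003; V=0.651308+0.000398+0.000326=0.6520
k=9 load: inc=0.000326, refl=0.000326·0.200000=0.0001; V=0.651706+0.000326+0.000065=0.6521
k=10 src: inc=0.000065, refl=0.000065·0.818182=0.0001; V=0.652032+0.000065+0.000053=0.6522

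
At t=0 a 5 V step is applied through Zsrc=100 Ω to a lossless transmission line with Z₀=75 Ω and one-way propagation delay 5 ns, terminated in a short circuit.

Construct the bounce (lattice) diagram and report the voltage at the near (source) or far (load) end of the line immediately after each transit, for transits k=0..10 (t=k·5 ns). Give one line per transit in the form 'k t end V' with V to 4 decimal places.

Γ_L=-1.000000, Γ_S=0.142857; launch V₁=5·75/175=2.142857
k=0 src: V=2.1429
k=1 load: inc=2.142857, refl=2.142857·-1.000000=-2.1429; V=0.000000+2.142857+-2.142857=0.0000
k=2 src: inc=-2.142857, refl=-2.142857·0.142857=-0.3061; V=2.142857+-2.142857+-0.306122=-0.3061
k=3 load: inc=-0.306122, refl=-0.306122·-1.000000=0.3061; V=0.000000+-0.306122+0.306122=0.0000
k=4 src: inc=0.306122, refl=0.306122·0.142857=0.0437; V=-0.306122+0.306122+0.043732=0.0437
k=5 load: inc=0.043732, refl=0.043732·-1.000000=-0.0437; V=0.000000+0.043732+-0.043732=0.0000
k=6 src: inc=-0.043732, refl=-0.043732·0.142857=-0.0062; V=0.043732+-0.043732+-0.006247=-0.0062
k=7 load: inc=-0.006247, refl=-0.006247·-1.000000=0.0062; V=0.000000+-0.006247+0.006247=0.0000
k=8 src: inc=0.006247, refl=0.006247·0.142857=0.0009; V=-0.006247+0.006247+0.000892=0.0009
k=9 load: inc=0.000892, refl=0.000892·-1.000000=-0.0009; V=0.000000+0.000892+-0.000892=0.0000
k=10 src: inc=-0.000892, refl=-0.000892·0.142857=-0.0001; V=0.000892+-0.000892+-0.000127=-0.0001

0 0 source 2.1429
1 5 load 0.0000
2 10 source -0.3061
3 15 load 0.0000
4 20 source 0.0437
5 25 load 0.0000
6 30 source -0.0062
7 35 load 0.0000
8 40 source 0.0009
9 45 load 0.0000
10 50 source -0.0001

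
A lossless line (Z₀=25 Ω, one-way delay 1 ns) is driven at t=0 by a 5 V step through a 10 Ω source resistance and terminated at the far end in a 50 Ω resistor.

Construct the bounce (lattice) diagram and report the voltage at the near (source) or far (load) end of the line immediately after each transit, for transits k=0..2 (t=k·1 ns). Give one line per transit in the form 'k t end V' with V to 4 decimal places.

0 0 source 3.5714
1 1 load 4.7619
2 2 source 4.2517

Γ_L=0.333333, Γ_S=-0.428571; launch V₁=5·25/35=3.571429
k=0 src: V=3.5714
k=1 load: inc=3.571429, refl=3.571429·0.333333=1.1905; V=0.000000+3.571429+1.190476=4.7619
k=2 src: inc=1.190476, refl=1.190476·-0.428571=-0.5102; V=3.571429+1.190476+-0.510204=4.2517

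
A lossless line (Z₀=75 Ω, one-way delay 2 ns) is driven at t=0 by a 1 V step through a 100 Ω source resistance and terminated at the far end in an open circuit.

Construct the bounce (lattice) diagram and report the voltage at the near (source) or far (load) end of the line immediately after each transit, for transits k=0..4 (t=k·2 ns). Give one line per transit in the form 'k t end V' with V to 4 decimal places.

0 0 source 0.4286
1 2 load 0.8571
2 4 source 0.9184
3 6 load 0.9796
4 8 source 0.9883

Γ_L=1.000000, Γ_S=0.142857; launch V₁=1·75/175=0.428571
k=0 src: V=0.4286
k=1 load: inc=0.428571, refl=0.428571·1.000000=0.4286; V=0.000000+0.428571+0.428571=0.8571
k=2 src: inc=0.428571, refl=0.428571·0.142857=0.0612; V=0.428571+0.428571+0.061224=0.9184
k=3 load: inc=0.061224, refl=0.061224·1.000000=0.0612; V=0.857143+0.061224+0.061224=0.9796
k=4 src: inc=0.061224, refl=0.061224·0.142857=0.0087; V=0.918367+0.061224+0.008746=0.9883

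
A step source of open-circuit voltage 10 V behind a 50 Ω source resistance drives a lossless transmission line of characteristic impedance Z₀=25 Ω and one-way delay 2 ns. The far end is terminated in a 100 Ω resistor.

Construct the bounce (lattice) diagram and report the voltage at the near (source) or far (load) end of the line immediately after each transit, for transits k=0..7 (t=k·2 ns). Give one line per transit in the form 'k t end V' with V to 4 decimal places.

Γ_L=0.600000, Γ_S=0.333333; launch V₁=10·25/75=3.333333
k=0 src: V=3.3333
k=1 load: inc=3.333333, refl=3.333333·0.600000=2.0000; V=0.000000+3.333333+2.000000=5.3333
k=2 src: inc=2.000000, refl=2.000000·0.333333=0.6667; V=3.333333+2.000000+0.666667=6.0000
k=3 load: inc=0.666667, refl=0.666667·0.600000=0.4000; V=5.333333+0.666667+0.400000=6.4000
k=4 src: inc=0.400000, refl=0.400000·0.333333=0.1333; V=6.000000+0.400000+0.133333=6.5333
k=5 load: inc=0.133333, refl=0.133333·0.600000=0.0800; V=6.400000+0.133333+0.080000=6.6133
k=6 src: inc=0.080000, refl=0.080000·0.333333=0.0267; V=6.533333+0.080000+0.026667=6.6400
k=7 load: inc=0.026667, refl=0.026667·0.600000=0.0160; V=6.613333+0.026667+0.016000=6.6560

0 0 source 3.3333
1 2 load 5.3333
2 4 source 6.0000
3 6 load 6.4000
4 8 source 6.5333
5 10 load 6.6133
6 12 source 6.6400
7 14 load 6.6560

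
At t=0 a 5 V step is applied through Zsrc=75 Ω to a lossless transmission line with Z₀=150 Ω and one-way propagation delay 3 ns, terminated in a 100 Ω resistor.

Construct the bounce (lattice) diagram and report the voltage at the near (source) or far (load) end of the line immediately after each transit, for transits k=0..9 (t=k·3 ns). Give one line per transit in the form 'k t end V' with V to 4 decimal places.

0 0 source 3.3333
1 3 load 2.6667
2 6 source 2.8889
3 9 load 2.8444
4 12 source 2.8593
5 15 load 2.8563
6 18 source 2.8573
7 21 load 2.8571
8 24 source 2.8572
9 27 load 2.8571

Γ_L=-0.200000, Γ_S=-0.333333; launch V₁=5·150/225=3.333333
k=0 src: V=3.3333
k=1 load: inc=3.333333, refl=3.333333·-0.200000=-0.6667; V=0.000000+3.333333+-0.666667=2.6667
k=2 src: inc=-0.666667, refl=-0.666667·-0.333333=0.2222; V=3.333333+-0.666667+0.222222=2.8889
k=3 load: inc=0.222222, refl=0.222222·-0.200000=-0.0444; V=2.666667+0.222222+-0.044444=2.8444
k=4 src: inc=-0.044444, refl=-0.044444·-0.333333=0.0148; V=2.888889+-0.044444+0.014815=2.8593
k=5 load: inc=0.014815, refl=0.014815·-0.200000=-0.0030; V=2.844444+0.014815+-0.002963=2.8563
k=6 src: inc=-0.002963, refl=-0.002963·-0.333333=0.0010; V=2.859259+-0.002963+0.000988=2.8573
k=7 load: inc=0.000988, refl=0.000988·-0.200000=-0.0002; V=2.856296+0.000988+-0.000198=2.8571
k=8 src: inc=-0.000198, refl=-0.000198·-0.333333=0.0001; V=2.857284+-0.000198+0.000066=2.8572
k=9 load: inc=0.000066, refl=0.000066·-0.200000=-0.0000; V=2.857086+0.000066+-0.000013=2.8571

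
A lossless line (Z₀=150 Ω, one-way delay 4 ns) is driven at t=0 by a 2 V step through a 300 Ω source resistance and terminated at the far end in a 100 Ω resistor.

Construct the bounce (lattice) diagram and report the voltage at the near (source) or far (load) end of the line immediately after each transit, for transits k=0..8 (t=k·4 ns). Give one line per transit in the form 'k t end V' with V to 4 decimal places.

0 0 source 0.6667
1 4 load 0.5333
2 8 source 0.4889
3 12 load 0.4978
4 16 source 0.5007
5 20 load 0.5001
6 24 source 0.5000
7 28 load 0.5000
8 32 source 0.5000

Γ_L=-0.200000, Γ_S=0.333333; launch V₁=2·150/450=0.666667
k=0 src: V=0.6667
k=1 load: inc=0.666667, refl=0.666667·-0.200000=-0.1333; V=0.000000+0.666667+-0.133333=0.5333
k=2 src: inc=-0.133333, refl=-0.133333·0.333333=-0.0444; V=0.666667+-0.133333+-0.044444=0.4889
k=3 load: inc=-0.044444, refl=-0.044444·-0.200000=0.0089; V=0.533333+-0.044444+0.008889=0.4978
k=4 src: inc=0.008889, refl=0.008889·0.333333=0.0030; V=0.488889+0.008889+0.002963=0.5007
k=5 load: inc=0.002963, refl=0.002963·-0.200000=-0.0006; V=0.497778+0.002963+-0.000593=0.5001
k=6 src: inc=-0.000593, refl=-0.000593·0.333333=-0.0002; V=0.500741+-0.000593+-0.000198=0.5000
k=7 load: inc=-0.000198, refl=-0.000198·-0.200000=0.0000; V=0.500148+-0.000198+0.000040=0.5000
k=8 src: inc=0.000040, refl=0.000040·0.333333=0.0000; V=0.499951+0.000040+0.000013=0.5000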